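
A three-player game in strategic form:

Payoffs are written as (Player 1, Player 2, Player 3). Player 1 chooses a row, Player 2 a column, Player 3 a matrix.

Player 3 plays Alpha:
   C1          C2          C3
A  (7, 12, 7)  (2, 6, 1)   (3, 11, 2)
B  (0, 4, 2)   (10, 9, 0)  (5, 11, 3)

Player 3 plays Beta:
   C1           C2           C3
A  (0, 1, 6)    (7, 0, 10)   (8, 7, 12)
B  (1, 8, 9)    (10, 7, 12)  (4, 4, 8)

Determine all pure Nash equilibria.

Pure-strategy Nash equilibria: (A, C1, Alpha) and (A, C3, Beta) and (B, C1, Beta)

(A, C1, Alpha): Player 1 gets 7, best alternative 0; Player 2 gets 12, best alternative 11; Player 3 gets 7, best alternative 6. No profitable deviation — NE.
(A, C1, Beta): Player 1 can switch to B (0 → 1). Not NE.
(A, C2, Alpha): Player 1 can switch to B (2 → 10). Not NE.
(A, C2, Beta): Player 1 can switch to B (7 → 10). Not NE.
(A, C3, Alpha): Player 1 can switch to B (3 → 5). Not NE.
(A, C3, Beta): Player 1 gets 8, best alternative 4; Player 2 gets 7, best alternative 1; Player 3 gets 12, best alternative 2. No profitable deviation — NE.
(B, C1, Alpha): Player 1 can switch to A (0 → 7). Not NE.
(B, C1, Beta): Player 1 gets 1, best alternative 0; Player 2 gets 8, best alternative 7; Player 3 gets 9, best alternative 2. No profitable deviation — NE.
(B, C2, Alpha): Player 2 can switch to C3 (9 → 11). Not NE.
(B, C2, Beta): Player 2 can switch to C1 (7 → 8). Not NE.
(B, C3, Alpha): Player 3 can switch to Beta (3 → 8). Not NE.
(B, C3, Beta): Player 1 can switch to A (4 → 8). Not NE.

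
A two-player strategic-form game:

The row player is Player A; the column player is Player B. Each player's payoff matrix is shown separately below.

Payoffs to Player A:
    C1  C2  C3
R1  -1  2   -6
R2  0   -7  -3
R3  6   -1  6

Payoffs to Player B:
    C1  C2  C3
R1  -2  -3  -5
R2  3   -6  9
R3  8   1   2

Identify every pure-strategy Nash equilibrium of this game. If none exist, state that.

Player A against C1: payoffs -1, 0, 6 → best response R3.
Player A against C2: payoffs 2, -7, -1 → best response R1.
Player A against C3: payoffs -6, -3, 6 → best response R3.
Player B against R1: payoffs -2, -3, -5 → best response C1.
Player B against R2: payoffs 3, -6, 9 → best response C3.
Player B against R3: payoffs 8, 1, 2 → best response C1.
Mutual best responses: (R3, C1).

The unique pure-strategy Nash equilibrium is (R3, C1).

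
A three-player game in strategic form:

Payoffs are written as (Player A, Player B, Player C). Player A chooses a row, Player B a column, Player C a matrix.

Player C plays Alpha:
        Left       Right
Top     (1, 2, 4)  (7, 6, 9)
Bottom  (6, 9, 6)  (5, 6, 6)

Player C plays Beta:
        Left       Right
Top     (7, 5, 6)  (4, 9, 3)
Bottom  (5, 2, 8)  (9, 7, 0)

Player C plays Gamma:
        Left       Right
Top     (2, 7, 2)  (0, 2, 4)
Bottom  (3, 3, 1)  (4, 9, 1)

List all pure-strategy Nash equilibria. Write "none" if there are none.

Player A against (Left, Alpha): payoffs 1, 6 → best response Bottom.
Player A against (Left, Beta): payoffs 7, 5 → best response Top.
Player A against (Left, Gamma): payoffs 2, 3 → best response Bottom.
Player A against (Right, Alpha): payoffs 7, 5 → best response Top.
Player A against (Right, Beta): payoffs 4, 9 → best response Bottom.
Player A against (Right, Gamma): payoffs 0, 4 → best response Bottom.
Player B against (Top, Alpha): payoffs 2, 6 → best response Right.
Player B against (Top, Beta): payoffs 5, 9 → best response Right.
Player B against (Top, Gamma): payoffs 7, 2 → best response Left.
Player B against (Bottom, Alpha): payoffs 9, 6 → best response Left.
Player B against (Bottom, Beta): payoffs 2, 7 → best response Right.
Player B against (Bottom, Gamma): payoffs 3, 9 → best response Right.
Player C against (Top, Left): payoffs 4, 6, 2 → best response Beta.
Player C against (Top, Right): payoffs 9, 3, 4 → best response Alpha.
Player C against (Bottom, Left): payoffs 6, 8, 1 → best response Beta.
Player C against (Bottom, Right): payoffs 6, 0, 1 → best response Alpha.
Mutual best responses: (Top, Right, Alpha).

(Top, Right, Alpha)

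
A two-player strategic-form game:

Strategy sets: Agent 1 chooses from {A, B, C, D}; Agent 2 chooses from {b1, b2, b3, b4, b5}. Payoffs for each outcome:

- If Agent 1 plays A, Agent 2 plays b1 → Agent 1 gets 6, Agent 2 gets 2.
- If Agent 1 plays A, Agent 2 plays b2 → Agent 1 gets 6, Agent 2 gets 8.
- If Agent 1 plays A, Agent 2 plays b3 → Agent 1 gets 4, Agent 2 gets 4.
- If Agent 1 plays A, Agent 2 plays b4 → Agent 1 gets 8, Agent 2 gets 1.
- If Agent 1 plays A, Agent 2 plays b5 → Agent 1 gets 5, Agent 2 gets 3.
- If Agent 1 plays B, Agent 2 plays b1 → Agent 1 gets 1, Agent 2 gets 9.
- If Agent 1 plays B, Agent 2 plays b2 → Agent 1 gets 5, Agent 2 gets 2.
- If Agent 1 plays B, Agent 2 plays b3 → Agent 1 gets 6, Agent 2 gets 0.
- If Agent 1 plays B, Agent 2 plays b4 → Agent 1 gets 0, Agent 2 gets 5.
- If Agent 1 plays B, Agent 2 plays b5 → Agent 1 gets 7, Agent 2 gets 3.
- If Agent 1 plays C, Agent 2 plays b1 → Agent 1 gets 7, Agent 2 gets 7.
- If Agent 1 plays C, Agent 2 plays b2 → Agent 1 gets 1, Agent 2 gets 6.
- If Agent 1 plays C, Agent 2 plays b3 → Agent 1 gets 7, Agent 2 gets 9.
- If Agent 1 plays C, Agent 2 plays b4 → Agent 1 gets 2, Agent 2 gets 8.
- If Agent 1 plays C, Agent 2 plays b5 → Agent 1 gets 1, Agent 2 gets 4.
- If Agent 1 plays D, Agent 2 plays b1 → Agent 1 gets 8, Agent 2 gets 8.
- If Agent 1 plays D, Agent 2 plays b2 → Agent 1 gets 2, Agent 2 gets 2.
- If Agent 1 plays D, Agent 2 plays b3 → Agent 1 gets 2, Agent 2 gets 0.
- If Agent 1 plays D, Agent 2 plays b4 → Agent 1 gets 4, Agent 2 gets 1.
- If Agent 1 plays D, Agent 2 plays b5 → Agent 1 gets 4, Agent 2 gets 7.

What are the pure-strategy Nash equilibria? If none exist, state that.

For each player, find the best response to each opponent profile; mutual best responses are the pure NE.
Agent 1 against b1: payoffs 6, 1, 7, 8 → best response D.
Agent 1 against b2: payoffs 6, 5, 1, 2 → best response A.
Agent 1 against b3: payoffs 4, 6, 7, 2 → best response C.
Agent 1 against b4: payoffs 8, 0, 2, 4 → best response A.
Agent 1 against b5: payoffs 5, 7, 1, 4 → best response B.
Agent 2 against A: payoffs 2, 8, 4, 1, 3 → best response b2.
Agent 2 against B: payoffs 9, 2, 0, 5, 3 → best response b1.
Agent 2 against C: payoffs 7, 6, 9, 8, 4 → best response b3.
Agent 2 against D: payoffs 8, 2, 0, 1, 7 → best response b1.
Mutual best responses: (A, b2); (C, b3); (D, b1).

The pure Nash equilibria are (A, b2), (C, b3), (D, b1).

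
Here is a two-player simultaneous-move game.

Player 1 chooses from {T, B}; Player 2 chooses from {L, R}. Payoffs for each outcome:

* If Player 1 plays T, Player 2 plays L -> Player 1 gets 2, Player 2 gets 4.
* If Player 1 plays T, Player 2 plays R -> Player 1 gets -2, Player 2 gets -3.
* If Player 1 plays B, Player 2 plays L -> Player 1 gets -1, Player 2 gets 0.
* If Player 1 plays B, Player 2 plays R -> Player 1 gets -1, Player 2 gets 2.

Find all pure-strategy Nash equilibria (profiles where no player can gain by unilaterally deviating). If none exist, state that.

Pure-strategy Nash equilibria: (T, L); (B, R)

(T, L): Player 1 gets 2, best alternative -1; Player 2 gets 4, best alternative -3. No profitable deviation — NE.
(T, R): Player 1 can switch to B (-2 → -1). Not NE.
(B, L): Player 1 can switch to T (-1 → 2). Not NE.
(B, R): Player 1 gets -1, best alternative -2; Player 2 gets 2, best alternative 0. No profitable deviation — NE.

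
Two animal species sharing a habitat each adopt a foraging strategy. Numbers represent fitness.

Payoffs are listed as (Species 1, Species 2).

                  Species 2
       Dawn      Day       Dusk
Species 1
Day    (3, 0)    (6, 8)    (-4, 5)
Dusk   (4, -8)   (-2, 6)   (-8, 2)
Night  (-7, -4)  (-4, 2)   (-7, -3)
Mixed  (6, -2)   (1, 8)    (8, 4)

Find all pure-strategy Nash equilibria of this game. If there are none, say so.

(Day, Day)

For each player, find the best response to each opponent profile; mutual best responses are the pure NE.
Species 1 against Dawn: payoffs 3, 4, -7, 6 → best response Mixed.
Species 1 against Day: payoffs 6, -2, -4, 1 → best response Day.
Species 1 against Dusk: payoffs -4, -8, -7, 8 → best response Mixed.
Species 2 against Day: payoffs 0, 8, 5 → best response Day.
Species 2 against Dusk: payoffs -8, 6, 2 → best response Day.
Species 2 against Night: payoffs -4, 2, -3 → best response Day.
Species 2 against Mixed: payoffs -2, 8, 4 → best response Day.
Mutual best responses: (Day, Day).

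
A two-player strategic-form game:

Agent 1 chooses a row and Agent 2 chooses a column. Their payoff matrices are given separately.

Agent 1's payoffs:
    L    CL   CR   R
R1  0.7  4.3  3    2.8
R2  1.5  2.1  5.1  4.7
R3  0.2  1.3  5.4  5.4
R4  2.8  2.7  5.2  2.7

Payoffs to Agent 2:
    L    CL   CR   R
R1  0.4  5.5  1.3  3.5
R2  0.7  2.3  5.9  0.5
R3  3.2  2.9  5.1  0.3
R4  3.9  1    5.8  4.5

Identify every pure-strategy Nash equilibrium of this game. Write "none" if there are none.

For each player, find the best response to each opponent profile; mutual best responses are the pure NE.
Agent 1 against L: payoffs 0.7, 1.5, 0.2, 2.8 → best response R4.
Agent 1 against CL: payoffs 4.3, 2.1, 1.3, 2.7 → best response R1.
Agent 1 against CR: payoffs 3, 5.1, 5.4, 5.2 → best response R3.
Agent 1 against R: payoffs 2.8, 4.7, 5.4, 2.7 → best response R3.
Agent 2 against R1: payoffs 0.4, 5.5, 1.3, 3.5 → best response CL.
Agent 2 against R2: payoffs 0.7, 2.3, 5.9, 0.5 → best response CR.
Agent 2 against R3: payoffs 3.2, 2.9, 5.1, 0.3 → best response CR.
Agent 2 against R4: payoffs 3.9, 1, 5.8, 4.5 → best response CR.
Mutual best responses: (R1, CL); (R3, CR).

(R1, CL), (R3, CR)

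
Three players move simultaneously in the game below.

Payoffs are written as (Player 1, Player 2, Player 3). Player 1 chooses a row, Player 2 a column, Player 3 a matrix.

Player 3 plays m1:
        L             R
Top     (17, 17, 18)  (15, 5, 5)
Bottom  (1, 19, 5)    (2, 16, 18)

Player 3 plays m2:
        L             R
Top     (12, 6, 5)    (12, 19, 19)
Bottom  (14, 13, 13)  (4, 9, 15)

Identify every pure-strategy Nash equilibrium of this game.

(Top, L, m1); (Top, R, m2); (Bottom, L, m2)

Check each profile: it is a Nash equilibrium iff no player can strictly gain by switching unilaterally.
(Top, L, m1): Player 1 gets 17, best alternative 1; Player 2 gets 17, best alternative 5; Player 3 gets 18, best alternative 5. No profitable deviation — NE.
(Top, L, m2): Player 1 can switch to Bottom (12 → 14). Not NE.
(Top, R, m1): Player 2 can switch to L (5 → 17). Not NE.
(Top, R, m2): Player 1 gets 12, best alternative 4; Player 2 gets 19, best alternative 6; Player 3 gets 19, best alternative 5. No profitable deviation — NE.
(Bottom, L, m1): Player 1 can switch to Top (1 → 17). Not NE.
(Bottom, L, m2): Player 1 gets 14, best alternative 12; Player 2 gets 13, best alternative 9; Player 3 gets 13, best alternative 5. No profitable deviation — NE.
(Bottom, R, m1): Player 1 can switch to Top (2 → 15). Not NE.
(Bottom, R, m2): Player 1 can switch to Top (4 → 12). Not NE.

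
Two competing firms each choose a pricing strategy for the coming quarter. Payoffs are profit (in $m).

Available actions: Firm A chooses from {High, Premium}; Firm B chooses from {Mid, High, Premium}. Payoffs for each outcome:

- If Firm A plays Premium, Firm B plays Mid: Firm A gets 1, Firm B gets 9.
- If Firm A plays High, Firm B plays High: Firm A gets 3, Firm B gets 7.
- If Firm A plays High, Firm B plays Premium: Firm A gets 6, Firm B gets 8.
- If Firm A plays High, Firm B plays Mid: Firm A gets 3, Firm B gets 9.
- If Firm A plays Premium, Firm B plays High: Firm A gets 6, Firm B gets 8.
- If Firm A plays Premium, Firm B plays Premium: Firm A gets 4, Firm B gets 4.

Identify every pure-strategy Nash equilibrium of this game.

Firm A against Mid: payoffs 3, 1 → best response High.
Firm A against High: payoffs 3, 6 → best response Premium.
Firm A against Premium: payoffs 6, 4 → best response High.
Firm B against High: payoffs 9, 7, 8 → best response Mid.
Firm B against Premium: payoffs 9, 8, 4 → best response Mid.
Mutual best responses: (High, Mid).

Pure NE: (High, Mid)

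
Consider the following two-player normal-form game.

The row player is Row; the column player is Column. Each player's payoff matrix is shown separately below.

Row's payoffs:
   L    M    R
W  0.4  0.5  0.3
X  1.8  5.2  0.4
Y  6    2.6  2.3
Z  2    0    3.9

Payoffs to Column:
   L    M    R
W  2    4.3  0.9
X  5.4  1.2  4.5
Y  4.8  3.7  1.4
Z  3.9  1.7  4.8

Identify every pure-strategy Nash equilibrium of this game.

Row against L: payoffs 0.4, 1.8, 6, 2 → best response Y.
Row against M: payoffs 0.5, 5.2, 2.6, 0 → best response X.
Row against R: payoffs 0.3, 0.4, 2.3, 3.9 → best response Z.
Column against W: payoffs 2, 4.3, 0.9 → best response M.
Column against X: payoffs 5.4, 1.2, 4.5 → best response L.
Column against Y: payoffs 4.8, 3.7, 1.4 → best response L.
Column against Z: payoffs 3.9, 1.7, 4.8 → best response R.
Mutual best responses: (Y, L); (Z, R).

(Y, L); (Z, R)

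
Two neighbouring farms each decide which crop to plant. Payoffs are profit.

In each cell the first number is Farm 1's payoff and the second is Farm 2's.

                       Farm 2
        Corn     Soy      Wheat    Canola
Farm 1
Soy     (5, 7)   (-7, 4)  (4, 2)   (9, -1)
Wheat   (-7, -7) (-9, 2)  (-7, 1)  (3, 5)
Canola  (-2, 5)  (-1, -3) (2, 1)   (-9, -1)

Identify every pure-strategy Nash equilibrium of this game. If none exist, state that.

Pure NE: (Soy, Corn)

Check each profile: it is a Nash equilibrium iff no player can strictly gain by switching unilaterally.
(Soy, Corn): Farm 1 gets 5, best alternative -2; Farm 2 gets 7, best alternative 4. No profitable deviation — NE.
(Soy, Soy): Farm 1 can switch to Canola (-7 → -1). Not NE.
(Soy, Wheat): Farm 2 can switch to Corn (2 → 7). Not NE.
(Soy, Canola): Farm 2 can switch to Corn (-1 → 7). Not NE.
(Wheat, Corn): Farm 1 can switch to Soy (-7 → 5). Not NE.
(Wheat, Soy): Farm 1 can switch to Soy (-9 → -7). Not NE.
(Wheat, Wheat): Farm 1 can switch to Soy (-7 → 4). Not NE.
(Wheat, Canola): Farm 1 can switch to Soy (3 → 9). Not NE.
(Canola, Corn): Farm 1 can switch to Soy (-2 → 5). Not NE.
(Canola, Soy): Farm 2 can switch to Corn (-3 → 5). Not NE.
(Canola, Wheat): Farm 1 can switch to Soy (2 → 4). Not NE.
(The remaining 1 profile has a profitable deviation by the same check.)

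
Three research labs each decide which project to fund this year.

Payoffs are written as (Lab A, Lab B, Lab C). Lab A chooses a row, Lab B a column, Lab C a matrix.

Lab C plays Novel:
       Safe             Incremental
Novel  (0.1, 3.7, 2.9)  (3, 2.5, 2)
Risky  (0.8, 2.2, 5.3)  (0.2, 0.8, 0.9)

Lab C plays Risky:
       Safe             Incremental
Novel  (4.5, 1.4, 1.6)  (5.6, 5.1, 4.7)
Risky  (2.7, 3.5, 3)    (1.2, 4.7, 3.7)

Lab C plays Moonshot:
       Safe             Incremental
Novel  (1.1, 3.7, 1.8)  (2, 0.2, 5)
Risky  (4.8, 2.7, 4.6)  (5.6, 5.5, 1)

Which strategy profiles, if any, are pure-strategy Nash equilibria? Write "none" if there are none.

(Risky, Safe, Novel)

(Novel, Safe, Novel): Lab A can switch to Risky (0.1 → 0.8). Not NE.
(Novel, Safe, Risky): Lab B can switch to Incremental (1.4 → 5.1). Not NE.
(Novel, Safe, Moonshot): Lab A can switch to Risky (1.1 → 4.8). Not NE.
(Novel, Incremental, Novel): Lab B can switch to Safe (2.5 → 3.7). Not NE.
(Novel, Incremental, Risky): Lab C can switch to Moonshot (4.7 → 5). Not NE.
(Novel, Incremental, Moonshot): Lab A can switch to Risky (2 → 5.6). Not NE.
(Risky, Safe, Novel): Lab A gets 0.8, best alternative 0.1; Lab B gets 2.2, best alternative 0.8; Lab C gets 5.3, best alternative 4.6. No profitable deviation — NE.
(Risky, Safe, Risky): Lab A can switch to Novel (2.7 → 4.5). Not NE.
(Risky, Safe, Moonshot): Lab B can switch to Incremental (2.7 → 5.5). Not NE.
(Risky, Incremental, Novel): Lab A can switch to Novel (0.2 → 3). Not NE.
(Risky, Incremental, Risky): Lab A can switch to Novel (1.2 → 5.6). Not NE.
(The remaining 1 profile has a profitable deviation by the same check.)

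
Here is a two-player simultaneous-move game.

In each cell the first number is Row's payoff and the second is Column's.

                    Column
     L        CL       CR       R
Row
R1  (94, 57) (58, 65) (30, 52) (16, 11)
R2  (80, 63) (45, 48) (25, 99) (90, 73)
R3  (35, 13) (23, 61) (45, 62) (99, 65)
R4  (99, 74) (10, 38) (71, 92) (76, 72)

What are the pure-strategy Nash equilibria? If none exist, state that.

Pure-strategy Nash equilibria: (R1, CL), (R3, R), (R4, CR)

Mark each player's best response to every combination of opponents' strategies; a profile where every player is best-responding is a pure Nash equilibrium.
Row against L: payoffs 94, 80, 35, 99 → best response R4.
Row against CL: payoffs 58, 45, 23, 10 → best response R1.
Row against CR: payoffs 30, 25, 45, 71 → best response R4.
Row against R: payoffs 16, 90, 99, 76 → best response R3.
Column against R1: payoffs 57, 65, 52, 11 → best response CL.
Column against R2: payoffs 63, 48, 99, 73 → best response CR.
Column against R3: payoffs 13, 61, 62, 65 → best response R.
Column against R4: payoffs 74, 38, 92, 72 → best response CR.
Mutual best responses: (R1, CL); (R3, R); (R4, CR).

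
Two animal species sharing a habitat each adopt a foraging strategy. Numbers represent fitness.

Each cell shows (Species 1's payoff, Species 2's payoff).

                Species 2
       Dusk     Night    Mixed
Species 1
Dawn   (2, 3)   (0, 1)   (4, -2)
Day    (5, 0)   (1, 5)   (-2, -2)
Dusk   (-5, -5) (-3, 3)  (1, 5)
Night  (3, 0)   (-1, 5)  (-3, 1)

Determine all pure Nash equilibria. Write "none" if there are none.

The unique pure-strategy Nash equilibrium is (Day, Night).

Species 1 against Dusk: payoffs 2, 5, -5, 3 → best response Day.
Species 1 against Night: payoffs 0, 1, -3, -1 → best response Day.
Species 1 against Mixed: payoffs 4, -2, 1, -3 → best response Dawn.
Species 2 against Dawn: payoffs 3, 1, -2 → best response Dusk.
Species 2 against Day: payoffs 0, 5, -2 → best response Night.
Species 2 against Dusk: payoffs -5, 3, 5 → best response Mixed.
Species 2 against Night: payoffs 0, 5, 1 → best response Night.
Mutual best responses: (Day, Night).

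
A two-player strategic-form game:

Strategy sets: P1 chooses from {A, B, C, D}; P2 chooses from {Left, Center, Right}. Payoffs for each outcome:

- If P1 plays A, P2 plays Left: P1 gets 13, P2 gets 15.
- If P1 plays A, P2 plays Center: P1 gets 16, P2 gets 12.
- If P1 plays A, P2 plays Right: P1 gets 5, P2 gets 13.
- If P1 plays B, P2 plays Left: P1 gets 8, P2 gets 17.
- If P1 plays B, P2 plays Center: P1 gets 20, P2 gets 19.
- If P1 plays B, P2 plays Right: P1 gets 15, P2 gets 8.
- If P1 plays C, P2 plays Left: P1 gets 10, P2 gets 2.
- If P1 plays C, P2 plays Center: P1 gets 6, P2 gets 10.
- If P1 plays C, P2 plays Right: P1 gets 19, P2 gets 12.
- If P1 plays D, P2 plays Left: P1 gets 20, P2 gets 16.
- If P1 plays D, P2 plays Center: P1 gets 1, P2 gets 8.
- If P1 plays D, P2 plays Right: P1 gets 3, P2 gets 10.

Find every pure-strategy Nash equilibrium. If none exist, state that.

The pure Nash equilibria are (B, Center) and (C, Right) and (D, Left).

For each player, find the best response to each opponent profile; mutual best responses are the pure NE.
P1 against Left: payoffs 13, 8, 10, 20 → best response D.
P1 against Center: payoffs 16, 20, 6, 1 → best response B.
P1 against Right: payoffs 5, 15, 19, 3 → best response C.
P2 against A: payoffs 15, 12, 13 → best response Left.
P2 against B: payoffs 17, 19, 8 → best response Center.
P2 against C: payoffs 2, 10, 12 → best response Right.
P2 against D: payoffs 16, 8, 10 → best response Left.
Mutual best responses: (B, Center); (C, Right); (D, Left).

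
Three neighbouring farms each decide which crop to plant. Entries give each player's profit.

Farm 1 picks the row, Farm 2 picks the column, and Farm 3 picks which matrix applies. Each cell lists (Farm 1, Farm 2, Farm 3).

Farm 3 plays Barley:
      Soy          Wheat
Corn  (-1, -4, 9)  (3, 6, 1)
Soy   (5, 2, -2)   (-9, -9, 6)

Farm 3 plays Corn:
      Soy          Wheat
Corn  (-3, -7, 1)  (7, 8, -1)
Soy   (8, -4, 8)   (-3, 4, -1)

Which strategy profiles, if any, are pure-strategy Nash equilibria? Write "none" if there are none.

(Corn, Soy, Barley): Farm 1 can switch to Soy (-1 → 5). Not NE.
(Corn, Soy, Corn): Farm 1 can switch to Soy (-3 → 8). Not NE.
(Corn, Wheat, Barley): Farm 1 gets 3, best alternative -9; Farm 2 gets 6, best alternative -4; Farm 3 gets 1, best alternative -1. No profitable deviation — NE.
(Corn, Wheat, Corn): Farm 3 can switch to Barley (-1 → 1). Not NE.
(Soy, Soy, Barley): Farm 3 can switch to Corn (-2 → 8). Not NE.
(Soy, Soy, Corn): Farm 2 can switch to Wheat (-4 → 4). Not NE.
(Soy, Wheat, Barley): Farm 1 can switch to Corn (-9 → 3). Not NE.
(Soy, Wheat, Corn): Farm 1 can switch to Corn (-3 → 7). Not NE.

The unique pure-strategy Nash equilibrium is (Corn, Wheat, Barley).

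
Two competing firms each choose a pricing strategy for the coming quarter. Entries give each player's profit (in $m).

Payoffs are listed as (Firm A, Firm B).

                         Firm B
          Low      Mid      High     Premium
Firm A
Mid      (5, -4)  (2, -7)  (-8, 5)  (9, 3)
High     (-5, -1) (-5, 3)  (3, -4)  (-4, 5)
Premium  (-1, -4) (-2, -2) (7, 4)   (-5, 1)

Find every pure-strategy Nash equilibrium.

(Premium, High)

(Mid, Low): Firm B can switch to High (-4 → 5). Not NE.
(Mid, Mid): Firm B can switch to Low (-7 → -4). Not NE.
(Mid, High): Firm A can switch to High (-8 → 3). Not NE.
(Mid, Premium): Firm B can switch to High (3 → 5). Not NE.
(High, Low): Firm A can switch to Mid (-5 → 5). Not NE.
(High, Mid): Firm A can switch to Mid (-5 → 2). Not NE.
(High, High): Firm A can switch to Premium (3 → 7). Not NE.
(High, Premium): Firm A can switch to Mid (-4 → 9). Not NE.
(Premium, Low): Firm A can switch to Mid (-1 → 5). Not NE.
(Premium, Mid): Firm A can switch to Mid (-2 → 2). Not NE.
(Premium, High): Firm A gets 7, best alternative 3; Firm B gets 4, best alternative 1. No profitable deviation — NE.
(The remaining 1 profile has a profitable deviation by the same check.)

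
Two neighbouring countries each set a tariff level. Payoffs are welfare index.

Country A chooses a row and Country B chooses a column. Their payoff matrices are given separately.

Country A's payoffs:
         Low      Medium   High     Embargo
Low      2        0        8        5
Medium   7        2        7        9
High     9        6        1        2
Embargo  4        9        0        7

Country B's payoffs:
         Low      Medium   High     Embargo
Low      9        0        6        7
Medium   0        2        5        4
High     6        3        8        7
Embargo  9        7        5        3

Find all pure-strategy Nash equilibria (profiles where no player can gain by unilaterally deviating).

There is no pure-strategy Nash equilibrium.

For each player, find the best response to each opponent profile; mutual best responses are the pure NE.
Country A against Low: payoffs 2, 7, 9, 4 → best response High.
Country A against Medium: payoffs 0, 2, 6, 9 → best response Embargo.
Country A against High: payoffs 8, 7, 1, 0 → best response Low.
Country A against Embargo: payoffs 5, 9, 2, 7 → best response Medium.
Country B against Low: payoffs 9, 0, 6, 7 → best response Low.
Country B against Medium: payoffs 0, 2, 5, 4 → best response High.
Country B against High: payoffs 6, 3, 8, 7 → best response High.
Country B against Embargo: payoffs 9, 7, 5, 3 → best response Low.
No profile is a mutual best response for all players.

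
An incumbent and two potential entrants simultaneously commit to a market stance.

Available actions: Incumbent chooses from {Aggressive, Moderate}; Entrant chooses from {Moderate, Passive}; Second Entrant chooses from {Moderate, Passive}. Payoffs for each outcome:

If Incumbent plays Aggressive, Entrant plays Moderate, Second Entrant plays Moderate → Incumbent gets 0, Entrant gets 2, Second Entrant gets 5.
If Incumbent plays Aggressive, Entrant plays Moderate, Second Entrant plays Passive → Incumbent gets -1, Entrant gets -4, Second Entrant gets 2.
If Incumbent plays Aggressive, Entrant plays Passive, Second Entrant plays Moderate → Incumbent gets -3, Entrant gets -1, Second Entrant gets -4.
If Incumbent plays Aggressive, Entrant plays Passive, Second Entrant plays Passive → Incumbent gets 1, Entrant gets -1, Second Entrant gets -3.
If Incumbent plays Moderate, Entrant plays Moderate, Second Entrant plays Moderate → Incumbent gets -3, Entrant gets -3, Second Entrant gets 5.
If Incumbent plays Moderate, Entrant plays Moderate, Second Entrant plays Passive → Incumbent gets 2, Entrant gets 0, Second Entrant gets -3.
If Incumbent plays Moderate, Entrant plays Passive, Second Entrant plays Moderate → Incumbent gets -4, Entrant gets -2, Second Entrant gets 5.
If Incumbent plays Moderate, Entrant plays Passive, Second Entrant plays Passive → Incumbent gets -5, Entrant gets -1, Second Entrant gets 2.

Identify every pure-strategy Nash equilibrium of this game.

(Aggressive, Moderate, Moderate); (Aggressive, Passive, Passive)

Incumbent against (Moderate, Moderate): payoffs 0, -3 → best response Aggressive.
Incumbent against (Moderate, Passive): payoffs -1, 2 → best response Moderate.
Incumbent against (Passive, Moderate): payoffs -3, -4 → best response Aggressive.
Incumbent against (Passive, Passive): payoffs 1, -5 → best response Aggressive.
Entrant against (Aggressive, Moderate): payoffs 2, -1 → best response Moderate.
Entrant against (Aggressive, Passive): payoffs -4, -1 → best response Passive.
Entrant against (Moderate, Moderate): payoffs -3, -2 → best response Passive.
Entrant against (Moderate, Passive): payoffs 0, -1 → best response Moderate.
Second Entrant against (Aggressive, Moderate): payoffs 5, 2 → best response Moderate.
Second Entrant against (Aggressive, Passive): payoffs -4, -3 → best response Passive.
Second Entrant against (Moderate, Moderate): payoffs 5, -3 → best response Moderate.
Second Entrant against (Moderate, Passive): payoffs 5, 2 → best response Moderate.
Mutual best responses: (Aggressive, Moderate, Moderate); (Aggressive, Passive, Passive).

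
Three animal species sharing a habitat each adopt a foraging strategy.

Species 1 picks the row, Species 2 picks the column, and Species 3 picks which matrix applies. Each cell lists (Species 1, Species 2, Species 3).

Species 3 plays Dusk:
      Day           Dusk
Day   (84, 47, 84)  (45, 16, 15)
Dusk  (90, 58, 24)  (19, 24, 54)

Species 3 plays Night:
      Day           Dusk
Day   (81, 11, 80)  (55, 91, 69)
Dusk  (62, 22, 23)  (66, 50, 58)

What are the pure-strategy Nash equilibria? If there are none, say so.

Species 1 against (Day, Dusk): payoffs 84, 90 → best response Dusk.
Species 1 against (Day, Night): payoffs 81, 62 → best response Day.
Species 1 against (Dusk, Dusk): payoffs 45, 19 → best response Day.
Species 1 against (Dusk, Night): payoffs 55, 66 → best response Dusk.
Species 2 against (Day, Dusk): payoffs 47, 16 → best response Day.
Species 2 against (Day, Night): payoffs 11, 91 → best response Dusk.
Species 2 against (Dusk, Dusk): payoffs 58, 24 → best response Day.
Species 2 against (Dusk, Night): payoffs 22, 50 → best response Dusk.
Species 3 against (Day, Day): payoffs 84, 80 → best response Dusk.
Species 3 against (Day, Dusk): payoffs 15, 69 → best response Night.
Species 3 against (Dusk, Day): payoffs 24, 23 → best response Dusk.
Species 3 against (Dusk, Dusk): payoffs 54, 58 → best response Night.
Mutual best responses: (Dusk, Day, Dusk); (Dusk, Dusk, Night).

(Dusk, Day, Dusk), (Dusk, Dusk, Night)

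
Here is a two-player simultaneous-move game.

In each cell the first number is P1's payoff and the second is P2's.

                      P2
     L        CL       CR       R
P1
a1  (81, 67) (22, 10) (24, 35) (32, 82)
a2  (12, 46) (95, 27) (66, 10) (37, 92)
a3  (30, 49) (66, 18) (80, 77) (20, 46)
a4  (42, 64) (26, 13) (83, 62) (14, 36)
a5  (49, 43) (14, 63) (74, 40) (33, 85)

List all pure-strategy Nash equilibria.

(a1, L): P2 can switch to R (67 → 82). Not NE.
(a1, CL): P1 can switch to a2 (22 → 95). Not NE.
(a1, CR): P1 can switch to a2 (24 → 66). Not NE.
(a1, R): P1 can switch to a2 (32 → 37). Not NE.
(a2, L): P1 can switch to a1 (12 → 81). Not NE.
(a2, CL): P2 can switch to L (27 → 46). Not NE.
(a2, CR): P1 can switch to a3 (66 → 80). Not NE.
(a2, R): P1 gets 37, best alternative 33; P2 gets 92, best alternative 46. No profitable deviation — NE.
(a3, L): P1 can switch to a1 (30 → 81). Not NE.
(The remaining 11 profiles each have a profitable deviation by the same check.)

The unique pure-strategy Nash equilibrium is (a2, R).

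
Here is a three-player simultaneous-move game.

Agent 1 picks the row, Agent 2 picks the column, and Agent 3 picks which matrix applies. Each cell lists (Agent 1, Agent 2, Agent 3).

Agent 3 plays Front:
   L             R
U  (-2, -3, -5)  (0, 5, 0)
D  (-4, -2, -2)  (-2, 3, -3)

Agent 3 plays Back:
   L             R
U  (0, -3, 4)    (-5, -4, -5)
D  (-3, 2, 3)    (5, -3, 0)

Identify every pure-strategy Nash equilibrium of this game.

(U, L, Front): Agent 2 can switch to R (-3 → 5). Not NE.
(U, L, Back): Agent 1 gets 0, best alternative -3; Agent 2 gets -3, best alternative -4; Agent 3 gets 4, best alternative -5. No profitable deviation — NE.
(U, R, Front): Agent 1 gets 0, best alternative -2; Agent 2 gets 5, best alternative -3; Agent 3 gets 0, best alternative -5. No profitable deviation — NE.
(U, R, Back): Agent 1 can switch to D (-5 → 5). Not NE.
(D, L, Front): Agent 1 can switch to U (-4 → -2). Not NE.
(D, L, Back): Agent 1 can switch to U (-3 → 0). Not NE.
(D, R, Front): Agent 1 can switch to U (-2 → 0). Not NE.
(D, R, Back): Agent 2 can switch to L (-3 → 2). Not NE.

Pure-strategy Nash equilibria: (U, L, Back); (U, R, Front)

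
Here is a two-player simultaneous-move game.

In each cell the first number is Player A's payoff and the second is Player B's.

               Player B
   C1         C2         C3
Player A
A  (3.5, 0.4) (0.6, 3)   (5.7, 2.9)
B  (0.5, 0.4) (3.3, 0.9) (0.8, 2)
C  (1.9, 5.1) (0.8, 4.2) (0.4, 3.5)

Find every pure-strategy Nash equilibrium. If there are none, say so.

(A, C1): Player B can switch to C2 (0.4 → 3). Not NE.
(A, C2): Player A can switch to B (0.6 → 3.3). Not NE.
(A, C3): Player B can switch to C2 (2.9 → 3). Not NE.
(B, C1): Player A can switch to A (0.5 → 3.5). Not NE.
(B, C2): Player B can switch to C3 (0.9 → 2). Not NE.
(B, C3): Player A can switch to A (0.8 → 5.7). Not NE.
(C, C1): Player A can switch to A (1.9 → 3.5). Not NE.
(C, C2): Player A can switch to B (0.8 → 3.3). Not NE.
(C, C3): Player A can switch to A (0.4 → 5.7). Not NE.

This game has no pure Nash equilibrium.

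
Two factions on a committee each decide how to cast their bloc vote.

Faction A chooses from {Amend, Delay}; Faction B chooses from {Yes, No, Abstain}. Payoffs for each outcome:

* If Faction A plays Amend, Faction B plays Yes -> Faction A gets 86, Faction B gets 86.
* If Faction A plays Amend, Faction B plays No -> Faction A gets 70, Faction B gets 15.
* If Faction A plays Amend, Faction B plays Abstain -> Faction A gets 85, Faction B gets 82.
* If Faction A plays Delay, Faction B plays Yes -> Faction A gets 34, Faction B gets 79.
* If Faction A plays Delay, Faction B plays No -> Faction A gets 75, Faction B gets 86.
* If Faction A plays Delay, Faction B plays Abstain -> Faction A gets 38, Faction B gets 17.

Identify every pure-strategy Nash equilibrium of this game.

Faction A against Yes: payoffs 86, 34 → best response Amend.
Faction A against No: payoffs 70, 75 → best response Delay.
Faction A against Abstain: payoffs 85, 38 → best response Amend.
Faction B against Amend: payoffs 86, 15, 82 → best response Yes.
Faction B against Delay: payoffs 79, 86, 17 → best response No.
Mutual best responses: (Amend, Yes); (Delay, No).

(Amend, Yes), (Delay, No)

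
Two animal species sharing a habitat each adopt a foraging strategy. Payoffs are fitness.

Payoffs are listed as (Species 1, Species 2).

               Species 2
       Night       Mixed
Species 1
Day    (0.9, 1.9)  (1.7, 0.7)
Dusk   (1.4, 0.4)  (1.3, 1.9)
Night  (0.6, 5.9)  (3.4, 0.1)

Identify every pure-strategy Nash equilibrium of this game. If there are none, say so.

This game has no pure Nash equilibrium.

For each strategy profile, look for a profitable unilateral deviation.
(Day, Night): Species 1 can switch to Dusk (0.9 → 1.4). Not NE.
(Day, Mixed): Species 1 can switch to Night (1.7 → 3.4). Not NE.
(Dusk, Night): Species 2 can switch to Mixed (0.4 → 1.9). Not NE.
(Dusk, Mixed): Species 1 can switch to Day (1.3 → 1.7). Not NE.
(Night, Night): Species 1 can switch to Day (0.6 → 0.9). Not NE.
(Night, Mixed): Species 2 can switch to Night (0.1 → 5.9). Not NE.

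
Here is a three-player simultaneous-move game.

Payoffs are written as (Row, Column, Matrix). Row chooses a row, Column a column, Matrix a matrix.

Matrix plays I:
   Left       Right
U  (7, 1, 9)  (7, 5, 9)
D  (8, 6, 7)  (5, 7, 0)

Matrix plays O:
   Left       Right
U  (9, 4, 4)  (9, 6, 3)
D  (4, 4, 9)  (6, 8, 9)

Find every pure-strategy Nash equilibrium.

(U, Left, I): Row can switch to D (7 → 8). Not NE.
(U, Left, O): Column can switch to Right (4 → 6). Not NE.
(U, Right, I): Row gets 7, best alternative 5; Column gets 5, best alternative 1; Matrix gets 9, best alternative 3. No profitable deviation — NE.
(U, Right, O): Matrix can switch to I (3 → 9). Not NE.
(D, Left, I): Column can switch to Right (6 → 7). Not NE.
(D, Left, O): Row can switch to U (4 → 9). Not NE.
(D, Right, I): Row can switch to U (5 → 7). Not NE.
(D, Right, O): Row can switch to U (6 → 9). Not NE.

Pure NE: (U, Right, I)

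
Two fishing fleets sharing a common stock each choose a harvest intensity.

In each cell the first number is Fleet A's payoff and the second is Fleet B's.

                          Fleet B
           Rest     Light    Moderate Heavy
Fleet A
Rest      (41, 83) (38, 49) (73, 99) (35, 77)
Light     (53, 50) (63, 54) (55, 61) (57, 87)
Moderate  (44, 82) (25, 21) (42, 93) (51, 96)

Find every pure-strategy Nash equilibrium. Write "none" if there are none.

(Rest, Rest): Fleet A can switch to Light (41 → 53). Not NE.
(Rest, Light): Fleet A can switch to Light (38 → 63). Not NE.
(Rest, Moderate): Fleet A gets 73, best alternative 55; Fleet B gets 99, best alternative 83. No profitable deviation — NE.
(Rest, Heavy): Fleet A can switch to Light (35 → 57). Not NE.
(Light, Rest): Fleet B can switch to Light (50 → 54). Not NE.
(Light, Light): Fleet B can switch to Moderate (54 → 61). Not NE.
(Light, Moderate): Fleet A can switch to Rest (55 → 73). Not NE.
(Light, Heavy): Fleet A gets 57, best alternative 51; Fleet B gets 87, best alternative 61. No profitable deviation — NE.
(Moderate, Rest): Fleet A can switch to Light (44 → 53). Not NE.
(Moderate, Light): Fleet A can switch to Rest (25 → 38). Not NE.
(The remaining 2 profiles each have a profitable deviation by the same check.)

Pure-strategy Nash equilibria: (Rest, Moderate); (Light, Heavy)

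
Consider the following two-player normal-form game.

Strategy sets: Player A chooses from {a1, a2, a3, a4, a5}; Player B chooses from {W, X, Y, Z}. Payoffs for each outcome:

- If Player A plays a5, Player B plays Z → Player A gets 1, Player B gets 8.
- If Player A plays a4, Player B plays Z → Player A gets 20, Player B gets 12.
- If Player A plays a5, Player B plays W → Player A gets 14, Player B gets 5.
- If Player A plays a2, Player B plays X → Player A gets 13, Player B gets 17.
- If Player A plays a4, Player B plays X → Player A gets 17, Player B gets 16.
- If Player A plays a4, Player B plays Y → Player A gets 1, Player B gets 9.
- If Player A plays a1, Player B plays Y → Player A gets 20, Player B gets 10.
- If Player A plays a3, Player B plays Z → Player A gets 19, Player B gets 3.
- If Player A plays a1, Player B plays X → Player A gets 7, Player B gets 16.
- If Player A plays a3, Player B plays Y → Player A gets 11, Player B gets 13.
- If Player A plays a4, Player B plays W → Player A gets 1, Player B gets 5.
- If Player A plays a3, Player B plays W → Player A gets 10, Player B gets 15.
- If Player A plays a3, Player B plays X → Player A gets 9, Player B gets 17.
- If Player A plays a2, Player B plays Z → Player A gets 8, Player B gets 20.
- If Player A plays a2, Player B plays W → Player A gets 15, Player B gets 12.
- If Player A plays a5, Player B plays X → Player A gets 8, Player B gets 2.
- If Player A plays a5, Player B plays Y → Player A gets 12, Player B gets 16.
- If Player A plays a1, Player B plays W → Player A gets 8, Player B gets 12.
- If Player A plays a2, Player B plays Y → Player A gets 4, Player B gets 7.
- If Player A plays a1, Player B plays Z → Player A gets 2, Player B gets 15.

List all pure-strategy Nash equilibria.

Player A against W: payoffs 8, 15, 10, 1, 14 → best response a2.
Player A against X: payoffs 7, 13, 9, 17, 8 → best response a4.
Player A against Y: payoffs 20, 4, 11, 1, 12 → best response a1.
Player A against Z: payoffs 2, 8, 19, 20, 1 → best response a4.
Player B against a1: payoffs 12, 16, 10, 15 → best response X.
Player B against a2: payoffs 12, 17, 7, 20 → best response Z.
Player B against a3: payoffs 15, 17, 13, 3 → best response X.
Player B against a4: payoffs 5, 16, 9, 12 → best response X.
Player B against a5: payoffs 5, 2, 16, 8 → best response Y.
Mutual best responses: (a4, X).

The unique pure-strategy Nash equilibrium is (a4, X).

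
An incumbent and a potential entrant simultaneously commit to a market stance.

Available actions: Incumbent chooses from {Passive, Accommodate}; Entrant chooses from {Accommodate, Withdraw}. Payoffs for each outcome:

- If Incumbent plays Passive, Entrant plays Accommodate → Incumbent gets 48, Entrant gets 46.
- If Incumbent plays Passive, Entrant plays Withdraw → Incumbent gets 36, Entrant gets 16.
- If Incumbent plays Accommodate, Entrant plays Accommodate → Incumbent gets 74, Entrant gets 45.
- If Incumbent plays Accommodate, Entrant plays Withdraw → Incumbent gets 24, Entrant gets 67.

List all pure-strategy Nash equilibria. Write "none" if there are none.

This game has no pure Nash equilibrium.

Mark each player's best response to every combination of opponents' strategies; a profile where every player is best-responding is a pure Nash equilibrium.
Incumbent against Accommodate: payoffs 48, 74 → best response Accommodate.
Incumbent against Withdraw: payoffs 36, 24 → best response Passive.
Entrant against Passive: payoffs 46, 16 → best response Accommodate.
Entrant against Accommodate: payoffs 45, 67 → best response Withdraw.
No profile is a mutual best response for all players.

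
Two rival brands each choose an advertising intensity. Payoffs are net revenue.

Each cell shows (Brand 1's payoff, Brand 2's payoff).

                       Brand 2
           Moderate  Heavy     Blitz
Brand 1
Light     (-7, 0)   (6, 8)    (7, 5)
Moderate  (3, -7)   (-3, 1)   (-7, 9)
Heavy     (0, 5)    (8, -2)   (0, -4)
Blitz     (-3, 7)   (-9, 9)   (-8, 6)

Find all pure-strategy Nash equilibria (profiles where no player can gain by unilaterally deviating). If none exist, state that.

Brand 1 against Moderate: payoffs -7, 3, 0, -3 → best response Moderate.
Brand 1 against Heavy: payoffs 6, -3, 8, -9 → best response Heavy.
Brand 1 against Blitz: payoffs 7, -7, 0, -8 → best response Light.
Brand 2 against Light: payoffs 0, 8, 5 → best response Heavy.
Brand 2 against Moderate: payoffs -7, 1, 9 → best response Blitz.
Brand 2 against Heavy: payoffs 5, -2, -4 → best response Moderate.
Brand 2 against Blitz: payoffs 7, 9, 6 → best response Heavy.
No profile is a mutual best response for all players.

There is no pure-strategy Nash equilibrium.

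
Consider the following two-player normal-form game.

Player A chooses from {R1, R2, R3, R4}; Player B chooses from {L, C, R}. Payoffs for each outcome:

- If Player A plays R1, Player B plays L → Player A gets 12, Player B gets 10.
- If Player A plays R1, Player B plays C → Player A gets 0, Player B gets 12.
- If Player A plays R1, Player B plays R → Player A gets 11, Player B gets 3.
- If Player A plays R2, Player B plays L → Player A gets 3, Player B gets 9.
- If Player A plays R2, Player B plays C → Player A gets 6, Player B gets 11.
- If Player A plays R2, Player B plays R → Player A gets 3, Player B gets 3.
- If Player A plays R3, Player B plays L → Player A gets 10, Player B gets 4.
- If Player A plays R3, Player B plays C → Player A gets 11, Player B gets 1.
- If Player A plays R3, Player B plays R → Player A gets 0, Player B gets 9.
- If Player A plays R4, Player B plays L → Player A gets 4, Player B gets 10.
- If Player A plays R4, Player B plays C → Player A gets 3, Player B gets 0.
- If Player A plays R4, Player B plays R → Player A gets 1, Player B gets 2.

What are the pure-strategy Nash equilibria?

Player A against L: payoffs 12, 3, 10, 4 → best response R1.
Player A against C: payoffs 0, 6, 11, 3 → best response R3.
Player A against R: payoffs 11, 3, 0, 1 → best response R1.
Player B against R1: payoffs 10, 12, 3 → best response C.
Player B against R2: payoffs 9, 11, 3 → best response C.
Player B against R3: payoffs 4, 1, 9 → best response R.
Player B against R4: payoffs 10, 0, 2 → best response L.
No profile is a mutual best response for all players.

No pure-strategy Nash equilibrium.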